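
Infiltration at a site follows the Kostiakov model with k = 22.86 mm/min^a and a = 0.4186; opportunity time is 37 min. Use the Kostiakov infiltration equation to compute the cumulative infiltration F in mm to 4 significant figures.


Approach: apply the Kostiakov infiltration equation, F = k*t^a.
F = 22.86 * 37^0.4186 = 103.6 mm
Therefore the cumulative infiltration F = 103.6 mm.


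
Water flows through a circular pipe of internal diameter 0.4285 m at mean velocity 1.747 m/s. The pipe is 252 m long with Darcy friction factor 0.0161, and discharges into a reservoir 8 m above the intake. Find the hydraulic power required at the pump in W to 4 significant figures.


Approach: apply continuity + Darcy-Weisbach + hydraulic power, Q = A*v; hf = f*(L/D)*(v^2/(2g)); H = static + hf; P = rho*g*Q*H.
Step 1 — flow rate (continuity, Q = A*v):
  A = pi*(0.4285/2)^2 = 0.144209 m^2
  Q = 0.144209 * 1.747 = 0.251933 m^3/s
Step 2 — friction head loss (Darcy-Weisbach):
  hf = 0.0161 * (252/0.4285) * (1.747^2 / (2*9.81))
  hf = 1.47286 m
Step 3 — total head: H = 8 + 1.47286 = 9.47286 m
Step 4 — hydraulic power (P = rho*g*Q*H):
  P = 1000 * 9.81 * 0.251933 * 9.47286 = 23410 W
Therefore the hydraulic power required at the pump = 23410 W.


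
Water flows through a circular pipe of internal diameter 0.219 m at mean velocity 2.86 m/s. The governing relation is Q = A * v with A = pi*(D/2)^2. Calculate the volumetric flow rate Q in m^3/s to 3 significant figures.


A = pi*(0.219/2)^2 = 0.037668 m^2
Q = 0.037668 * 2.86 = 0.108 m^3/s
Therefore the volumetric flow rate Q = 0.108 m^3/s.


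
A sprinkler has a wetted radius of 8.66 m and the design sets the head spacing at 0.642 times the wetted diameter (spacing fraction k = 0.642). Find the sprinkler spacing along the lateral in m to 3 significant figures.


Approach: apply the sprinkler spacing rule (spacing as a fraction of wetted diameter), S = k*(2*R).
S = 0.642 * (2 * 8.66) = 11.1 m
Therefore the sprinkler spacing along the lateral = 11.1 m.


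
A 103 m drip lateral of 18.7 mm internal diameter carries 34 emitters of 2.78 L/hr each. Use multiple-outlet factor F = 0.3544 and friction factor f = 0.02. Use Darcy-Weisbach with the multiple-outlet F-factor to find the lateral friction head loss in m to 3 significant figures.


Approach: apply Darcy-Weisbach with the multiple-outlet F-factor, Q = n*q/(3600*1000) m^3/s; v = Q/A; hf = F*f*(L/D)*(v^2/(2g)).
Q = 34*2.78/(3600*1000) = 2.6256e-05 m^3/s
A = pi*(18.7e-3/2)^2 = 2.7465e-04 m^2, so v = Q/A = 0.095598 m/s
hf = 0.3544*0.02*(103/0.0187)*(0.095598^2/(2*9.81)) = 0.0182 m
Therefore the lateral friction head loss = 0.0182 m.


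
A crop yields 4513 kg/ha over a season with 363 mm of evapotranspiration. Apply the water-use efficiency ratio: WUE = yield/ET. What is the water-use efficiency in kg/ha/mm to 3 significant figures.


WUE = 4513 / 363 = 12.4 kg/ha/mm
Therefore the water-use efficiency = 12.4 kg/ha/mm.


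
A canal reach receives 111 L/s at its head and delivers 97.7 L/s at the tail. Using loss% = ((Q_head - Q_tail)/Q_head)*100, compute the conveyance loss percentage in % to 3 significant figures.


loss = ((111 - 97.7)/111)*100 = 12.0 %
Therefore the conveyance loss percentage = 12.0 %.


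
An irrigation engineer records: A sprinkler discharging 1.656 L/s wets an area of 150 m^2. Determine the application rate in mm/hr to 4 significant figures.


Approach: apply the application rate relation, rate = (Q/A)*3600.
rate = (1.656 / 150) * 3600 = 39.74 mm/hr
Therefore the application rate = 39.74 mm/hr.


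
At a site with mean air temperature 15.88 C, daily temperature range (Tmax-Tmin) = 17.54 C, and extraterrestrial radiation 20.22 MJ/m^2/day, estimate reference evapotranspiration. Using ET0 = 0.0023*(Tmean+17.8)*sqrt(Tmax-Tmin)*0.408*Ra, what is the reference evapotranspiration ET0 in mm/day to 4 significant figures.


ET0 = 0.0023*(15.88+17.8)*sqrt(17.54)*0.408*20.22 = 2.676 mm/day
Therefore the reference evapotranspiration ET0 = 2.676 mm/day.


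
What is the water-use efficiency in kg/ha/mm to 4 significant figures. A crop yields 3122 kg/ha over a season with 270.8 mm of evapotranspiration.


Approach: apply the water-use efficiency ratio, WUE = yield/ET.
WUE = 3122 / 270.8 = 11.53 kg/ha/mm
Therefore the water-use efficiency = 11.53 kg/ha/mm.


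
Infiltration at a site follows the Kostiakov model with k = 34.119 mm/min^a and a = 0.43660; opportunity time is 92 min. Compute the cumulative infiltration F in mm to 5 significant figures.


Approach: apply the Kostiakov infiltration equation, F = k*t^a.
F = 34.119 * 92^0.43660 = 245.69 mm
Therefore the cumulative infiltration F = 245.69 mm.


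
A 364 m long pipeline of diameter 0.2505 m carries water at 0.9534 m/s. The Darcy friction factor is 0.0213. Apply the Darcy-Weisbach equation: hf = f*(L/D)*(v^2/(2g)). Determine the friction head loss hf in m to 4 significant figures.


hf = 0.0213 * (364/0.2505) * (0.9534^2 / (2*9.81))
hf = 1.434 m
Therefore the friction head loss hf = 1.434 m.


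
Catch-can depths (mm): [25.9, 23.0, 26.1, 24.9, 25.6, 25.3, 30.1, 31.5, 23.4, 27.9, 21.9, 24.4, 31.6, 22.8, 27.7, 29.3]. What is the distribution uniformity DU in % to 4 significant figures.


Approach: apply the low-quarter distribution uniformity, DU = (mean of lowest quarter of readings / overall mean)*100.
sorted lowest 4 of 16: [21.9, 22.8, 23.0, 23.4] -> mean = 22.7750 mm
overall mean = 26.3375 mm
DU = (22.7750/26.3375)*100 = 86.47 %
Therefore the distribution uniformity DU = 86.47 %.


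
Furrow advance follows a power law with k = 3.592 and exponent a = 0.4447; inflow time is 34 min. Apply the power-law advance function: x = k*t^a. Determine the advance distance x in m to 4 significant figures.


x = 3.592 * 34^0.4447 = 17.23 m
Therefore the advance distance x = 17.23 m.


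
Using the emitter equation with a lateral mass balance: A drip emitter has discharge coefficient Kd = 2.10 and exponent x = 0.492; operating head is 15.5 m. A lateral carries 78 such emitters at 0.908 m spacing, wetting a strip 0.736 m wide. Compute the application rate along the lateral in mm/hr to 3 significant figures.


Approach: apply the emitter equation with a lateral mass balance, q = Kd*h^x; Q = n*q; rate = Q/(n*spacing*width).
Step 1 — single emitter flow (q = Kd*h^x):
  q = 2.10 * 15.5^0.492 = 8.0884 L/hr
Step 2 — total lateral flow: Q = 78 * 8.0884 = 630.90 L/hr
Step 3 — wetted area: A = 78 * 0.908 * 0.736 = 52.126 m^2
Step 4 — application rate: Q/A = 630.90/52.126 = 12.1 mm/hr
Therefore the application rate along the lateral = 12.1 mm/hr.


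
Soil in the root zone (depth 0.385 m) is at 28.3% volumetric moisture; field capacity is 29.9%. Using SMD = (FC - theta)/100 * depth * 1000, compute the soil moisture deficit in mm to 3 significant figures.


SMD = (29.9 - 28.3)/100 * 0.385 * 1000 = 6.16 mm
Therefore the soil moisture deficit = 6.16 mm.


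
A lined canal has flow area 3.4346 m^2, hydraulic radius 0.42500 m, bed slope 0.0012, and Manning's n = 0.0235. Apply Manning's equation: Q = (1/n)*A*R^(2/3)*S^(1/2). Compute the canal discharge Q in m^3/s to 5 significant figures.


Q = (1/0.0235) * 3.4346 * 0.42500^(2/3) * 0.0012^(1/2) = 2.8619 m^3/s
Therefore the canal discharge Q = 2.8619 m^3/s.


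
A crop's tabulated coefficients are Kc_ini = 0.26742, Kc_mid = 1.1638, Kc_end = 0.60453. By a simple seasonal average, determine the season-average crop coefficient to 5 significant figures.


Approach: apply a simple seasonal average, Kc_avg = (Kc_ini + Kc_mid + Kc_end)/3.
Kc_avg = (0.26742 + 1.1638 + 0.60453)/3 = 0.67858
Therefore the season-average crop coefficient = 0.67858.


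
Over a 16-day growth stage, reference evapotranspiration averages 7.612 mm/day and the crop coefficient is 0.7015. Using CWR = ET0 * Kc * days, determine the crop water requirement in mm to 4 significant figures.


CWR = 7.612 * 0.7015 * 16 = 85.44 mm
Therefore the crop water requirement = 85.44 mm.


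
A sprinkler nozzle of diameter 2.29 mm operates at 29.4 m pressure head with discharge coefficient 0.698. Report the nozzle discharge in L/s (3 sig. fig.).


Approach: apply the orifice equation, Q = Cd*A*sqrt(2*g*h), A = pi*(d/2)^2.
A = pi*(2.29e-3/2)^2 = 4.1187e-06 m^2
Q = 0.698 * 4.1187e-06 * sqrt(2*9.81*29.4) * 1000 = 0.0690 L/s
Therefore the nozzle discharge = 0.0690 L/s.


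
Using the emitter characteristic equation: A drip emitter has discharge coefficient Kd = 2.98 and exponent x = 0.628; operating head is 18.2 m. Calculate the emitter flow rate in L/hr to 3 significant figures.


Approach: apply the emitter characteristic equation, q = Kd * h^x.
q = 2.98 * 18.2^0.628 = 18.4 L/hr
Therefore the emitter flow rate = 18.4 L/hr.


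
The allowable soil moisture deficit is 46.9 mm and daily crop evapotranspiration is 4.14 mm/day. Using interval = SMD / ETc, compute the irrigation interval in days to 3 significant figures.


interval = 46.9 / 4.14 = 11.3 days
Therefore the irrigation interval = 11.3 days.


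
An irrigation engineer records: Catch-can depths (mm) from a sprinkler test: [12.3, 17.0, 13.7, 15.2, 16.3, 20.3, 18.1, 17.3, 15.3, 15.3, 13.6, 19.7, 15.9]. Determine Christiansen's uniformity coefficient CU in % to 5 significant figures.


Approach: apply Christiansen's uniformity coefficient, CU = (1 - mean_abs_deviation/mean)*100.
mean = 16.15385 mm
mean |d_i - mean| = 1.811834 mm
CU = (1 - 1.811834/16.15385)*100 = 88.784 %
Therefore Christiansen's uniformity coefficient CU = 88.784 %.


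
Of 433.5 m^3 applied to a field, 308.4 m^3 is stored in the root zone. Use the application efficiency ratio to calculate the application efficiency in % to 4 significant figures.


Approach: apply the application efficiency ratio, Ea = (stored/applied)*100.
Ea = (308.4/433.5)*100 = 71.14 %
Therefore the application efficiency = 71.14 %.


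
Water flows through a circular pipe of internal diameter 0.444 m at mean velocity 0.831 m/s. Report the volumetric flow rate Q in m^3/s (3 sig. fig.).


Approach: apply the continuity equation for pipe flow, Q = A * v with A = pi*(D/2)^2.
A = pi*(0.444/2)^2 = 0.15483 m^2
Q = 0.15483 * 0.831 = 0.129 m^3/s
Therefore the volumetric flow rate Q = 0.129 m^3/s.


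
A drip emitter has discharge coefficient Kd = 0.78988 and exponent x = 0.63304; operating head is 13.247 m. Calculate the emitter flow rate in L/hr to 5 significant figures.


Approach: apply the emitter characteristic equation, q = Kd * h^x.
q = 0.78988 * 13.247^0.63304 = 4.0542 L/hr
Therefore the emitter flow rate = 4.0542 L/hr.


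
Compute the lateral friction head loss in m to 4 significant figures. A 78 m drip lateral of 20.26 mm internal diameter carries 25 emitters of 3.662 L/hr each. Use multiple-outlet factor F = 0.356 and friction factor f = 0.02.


Approach: apply Darcy-Weisbach with the multiple-outlet F-factor, Q = n*q/(3600*1000) m^3/s; v = Q/A; hf = F*f*(L/D)*(v^2/(2g)).
Q = 25*3.662/(3600*1000) = 2.54306e-05 m^3/s
A = pi*(20.26e-3/2)^2 = 3.22380e-04 m^2, so v = Q/A = 0.0788837 m/s
hf = 0.356*0.02*(78/0.02026)*(0.0788837^2/(2*9.81)) = 0.008694 m
Therefore the lateral friction head loss = 0.008694 m.


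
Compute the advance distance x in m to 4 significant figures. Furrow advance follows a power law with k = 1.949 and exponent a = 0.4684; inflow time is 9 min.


Approach: apply the power-law advance function, x = k*t^a.
x = 1.949 * 9^0.4684 = 5.455 m
Therefore the advance distance x = 5.455 m.


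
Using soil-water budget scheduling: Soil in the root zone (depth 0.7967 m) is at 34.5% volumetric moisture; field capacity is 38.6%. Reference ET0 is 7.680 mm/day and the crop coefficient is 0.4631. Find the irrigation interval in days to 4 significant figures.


Approach: apply soil-water budget scheduling, SMD = (FC-theta)/100*depth*1000; ETc = ET0*Kc; interval = SMD/ETc.
Step 1 — soil moisture deficit:
  SMD = (38.6 - 34.5)/100 * 0.7967 * 1000 = 32.6647 mm
Step 2 — daily crop ET (ETc = ET0*Kc):
  ETc = 7.680 * 0.4631 = 3.55661 mm/day
Step 3 — irrigation interval (SMD/ETc):
  interval = 32.6647 / 3.55661 = 9.184 days
Therefore the irrigation interval = 9.184 days.


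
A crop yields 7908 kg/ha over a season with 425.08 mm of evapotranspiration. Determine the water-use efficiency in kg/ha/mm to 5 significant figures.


Approach: apply the water-use efficiency ratio, WUE = yield/ET.
WUE = 7908 / 425.08 = 18.604 kg/ha/mm
Therefore the water-use efficiency = 18.604 kg/ha/mm.


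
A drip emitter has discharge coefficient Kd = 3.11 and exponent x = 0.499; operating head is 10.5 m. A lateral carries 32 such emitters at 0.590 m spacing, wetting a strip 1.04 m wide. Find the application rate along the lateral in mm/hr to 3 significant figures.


Approach: apply the emitter equation with a lateral mass balance, q = Kd*h^x; Q = n*q; rate = Q/(n*spacing*width).
Step 1 — single emitter flow (q = Kd*h^x):
  q = 3.11 * 10.5^0.499 = 10.054 L/hr
Step 2 — total lateral flow: Q = 32 * 10.054 = 321.72 L/hr
Step 3 — wetted area: A = 32 * 0.590 * 1.04 = 19.635 m^2
Step 4 — application rate: Q/A = 321.72/19.635 = 16.4 mm/hr
Therefore the application rate along the lateral = 16.4 mm/hr.


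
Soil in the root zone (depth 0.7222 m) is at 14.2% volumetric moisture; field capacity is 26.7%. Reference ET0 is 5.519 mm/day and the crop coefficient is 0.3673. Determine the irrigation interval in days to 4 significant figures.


Approach: apply soil-water budget scheduling, SMD = (FC-theta)/100*depth*1000; ETc = ET0*Kc; interval = SMD/ETc.
Step 1 — soil moisture deficit:
  SMD = (26.7 - 14.2)/100 * 0.7222 * 1000 = 90.2750 mm
Step 2 — daily crop ET (ETc = ET0*Kc):
  ETc = 5.519 * 0.3673 = 2.02713 mm/day
Step 3 — irrigation interval (SMD/ETc):
  interval = 90.2750 / 2.02713 = 44.53 days
Therefore the irrigation interval = 44.53 days.


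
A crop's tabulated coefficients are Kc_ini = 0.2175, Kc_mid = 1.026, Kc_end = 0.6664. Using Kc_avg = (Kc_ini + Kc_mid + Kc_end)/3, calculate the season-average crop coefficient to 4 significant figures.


Kc_avg = (0.2175 + 1.026 + 0.6664)/3 = 0.6366
Therefore the season-average crop coefficient = 0.6366.


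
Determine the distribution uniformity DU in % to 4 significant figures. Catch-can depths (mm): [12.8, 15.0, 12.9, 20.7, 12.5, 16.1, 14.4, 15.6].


Approach: apply the low-quarter distribution uniformity, DU = (mean of lowest quarter of readings / overall mean)*100.
sorted lowest 2 of 8: [12.5, 12.8] -> mean = 12.6500 mm
overall mean = 15.0000 mm
DU = (12.6500/15.0000)*100 = 84.33 %
Therefore the distribution uniformity DU = 84.33 %.


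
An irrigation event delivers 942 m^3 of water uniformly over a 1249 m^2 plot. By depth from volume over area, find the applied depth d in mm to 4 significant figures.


Approach: apply depth from volume over area, d = (V/A)*1000.
d = (942 / 1249) * 1000 = 754.2 mm
Therefore the applied depth d = 754.2 mm.


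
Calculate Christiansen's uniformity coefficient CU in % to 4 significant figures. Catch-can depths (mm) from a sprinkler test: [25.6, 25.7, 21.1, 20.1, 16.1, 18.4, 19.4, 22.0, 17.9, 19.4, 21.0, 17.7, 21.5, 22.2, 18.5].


Approach: apply Christiansen's uniformity coefficient, CU = (1 - mean_abs_deviation/mean)*100.
mean = 20.4400 mm
mean |d_i - mean| = 2.13600 mm
CU = (1 - 2.13600/20.4400)*100 = 89.55 %
Therefore Christiansen's uniformity coefficient CU = 89.55 %.


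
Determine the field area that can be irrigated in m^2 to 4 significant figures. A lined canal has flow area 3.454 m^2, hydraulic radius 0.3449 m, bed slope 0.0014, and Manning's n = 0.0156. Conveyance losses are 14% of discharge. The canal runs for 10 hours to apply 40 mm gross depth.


Approach: apply Manning's equation with a conveyance and depth budget, Q = (1/n)*A*R^(2/3)*S^(1/2); Q_field = Q*(1-loss); Area = Q_field*t/(d/1000).
Step 1 — canal discharge (Manning's equation):
  Q = (1/0.0156) * 3.454 * 0.3449^(2/3) * 0.0014^(1/2) = 4.07434 m^3/s
Step 2 — delivered flow: Q_field = 4.07434*(1 - 14/100) = 3.50393 m^3/s
Step 3 — volume delivered: V = 3.50393 * 10*3600 = 126142 m^3
Step 4 — area served: A = V / (depth/1000) = 126142 / 0.04 = 3154000 m^2
Therefore the field area that can be irrigated = 3154000 m^2.


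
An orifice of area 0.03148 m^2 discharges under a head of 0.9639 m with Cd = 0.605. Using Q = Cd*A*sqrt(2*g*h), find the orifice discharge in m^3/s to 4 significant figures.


Q = 0.605 * 0.03148 * sqrt(2*9.81*0.9639) = 0.08282 m^3/s
Therefore the orifice discharge = 0.08282 m^3/s.


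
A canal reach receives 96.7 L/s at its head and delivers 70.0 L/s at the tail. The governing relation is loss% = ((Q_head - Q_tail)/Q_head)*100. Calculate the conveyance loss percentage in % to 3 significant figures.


loss = ((96.7 - 70.0)/96.7)*100 = 27.6 %
Therefore the conveyance loss percentage = 27.6 %.


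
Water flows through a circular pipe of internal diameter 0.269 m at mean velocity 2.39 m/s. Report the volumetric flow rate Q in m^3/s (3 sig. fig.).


Approach: apply the continuity equation for pipe flow, Q = A * v with A = pi*(D/2)^2.
A = pi*(0.269/2)^2 = 0.056832 m^2
Q = 0.056832 * 2.39 = 0.136 m^3/s
Therefore the volumetric flow rate Q = 0.136 m^3/s.


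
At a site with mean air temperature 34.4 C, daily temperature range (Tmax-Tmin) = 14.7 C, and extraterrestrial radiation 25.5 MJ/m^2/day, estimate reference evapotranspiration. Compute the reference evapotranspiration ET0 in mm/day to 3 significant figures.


Approach: apply the Hargreaves-Samani method, ET0 = 0.0023*(Tmean+17.8)*sqrt(Tmax-Tmin)*0.408*Ra.
ET0 = 0.0023*(34.4+17.8)*sqrt(14.7)*0.408*25.5 = 4.79 mm/day
Therefore the reference evapotranspiration ET0 = 4.79 mm/day.


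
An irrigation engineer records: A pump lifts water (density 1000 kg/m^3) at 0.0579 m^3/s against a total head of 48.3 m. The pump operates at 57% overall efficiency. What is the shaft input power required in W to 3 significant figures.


Approach: apply hydraulic power then efficiency conversion, P = rho*g*Q*H; P_in = P/eta.
Step 1 — hydraulic power (P = rho*g*Q*H):
  P = 1000 * 9.81 * 0.0579 * 48.3 = 27434 W
Step 2 — input power: P_in = P/eta = 27434 / 0.57 = 48100 W
Therefore the shaft input power required = 48100 W.


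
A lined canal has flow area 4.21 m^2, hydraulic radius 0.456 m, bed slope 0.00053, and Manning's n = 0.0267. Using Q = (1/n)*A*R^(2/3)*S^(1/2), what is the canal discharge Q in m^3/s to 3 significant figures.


Q = (1/0.0267) * 4.21 * 0.456^(2/3) * 0.00053^(1/2) = 2.15 m^3/s
Therefore the canal discharge Q = 2.15 m^3/s.


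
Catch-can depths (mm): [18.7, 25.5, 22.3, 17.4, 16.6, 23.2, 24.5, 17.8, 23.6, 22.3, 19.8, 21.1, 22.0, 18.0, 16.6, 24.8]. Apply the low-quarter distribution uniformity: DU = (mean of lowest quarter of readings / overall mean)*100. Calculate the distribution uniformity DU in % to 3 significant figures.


sorted lowest 4 of 16: [16.6, 16.6, 17.4, 17.8] -> mean = 17.100 mm
overall mean = 20.887 mm
DU = (17.100/20.887)*100 = 81.9 %
Therefore the distribution uniformity DU = 81.9 %.


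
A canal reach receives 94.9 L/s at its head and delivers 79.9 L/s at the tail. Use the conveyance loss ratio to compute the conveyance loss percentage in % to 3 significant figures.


Approach: apply the conveyance loss ratio, loss% = ((Q_head - Q_tail)/Q_head)*100.
loss = ((94.9 - 79.9)/94.9)*100 = 15.8 %
Therefore the conveyance loss percentage = 15.8 %.


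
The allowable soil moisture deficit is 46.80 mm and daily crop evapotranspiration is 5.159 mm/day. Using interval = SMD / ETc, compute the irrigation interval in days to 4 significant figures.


interval = 46.80 / 5.159 = 9.072 days
Therefore the irrigation interval = 9.072 days.


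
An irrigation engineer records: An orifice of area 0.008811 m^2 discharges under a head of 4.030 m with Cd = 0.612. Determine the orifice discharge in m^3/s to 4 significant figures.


Approach: apply the orifice equation, Q = Cd*A*sqrt(2*g*h).
Q = 0.612 * 0.008811 * sqrt(2*9.81*4.030) = 0.04795 m^3/s
Therefore the orifice discharge = 0.04795 m^3/s.


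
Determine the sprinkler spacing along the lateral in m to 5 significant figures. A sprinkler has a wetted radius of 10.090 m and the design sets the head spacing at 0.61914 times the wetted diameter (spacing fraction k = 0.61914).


Approach: apply the sprinkler spacing rule (spacing as a fraction of wetted diameter), S = k*(2*R).
S = 0.61914 * (2 * 10.090) = 12.494 m
Therefore the sprinkler spacing along the lateral = 12.494 m.


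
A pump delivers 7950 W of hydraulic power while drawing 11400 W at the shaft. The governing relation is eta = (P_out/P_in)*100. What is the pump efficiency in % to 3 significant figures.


eta = (7950 / 11400) * 100 = 69.7 %
Therefore the pump efficiency = 69.7 %.


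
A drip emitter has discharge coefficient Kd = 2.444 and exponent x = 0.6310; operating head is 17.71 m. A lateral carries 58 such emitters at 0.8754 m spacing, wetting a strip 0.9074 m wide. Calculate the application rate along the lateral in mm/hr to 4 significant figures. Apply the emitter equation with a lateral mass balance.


Approach: apply the emitter equation with a lateral mass balance, q = Kd*h^x; Q = n*q; rate = Q/(n*spacing*width).
Step 1 — single emitter flow (q = Kd*h^x):
  q = 2.444 * 17.71^0.6310 = 14.9874 L/hr
Step 2 — total lateral flow: Q = 58 * 14.9874 = 869.271 L/hr
Step 3 — wetted area: A = 58 * 0.8754 * 0.9074 = 46.0716 m^2
Step 4 — application rate: Q/A = 869.271/46.0716 = 18.87 mm/hr
Therefore the application rate along the lateral = 18.87 mm/hr.


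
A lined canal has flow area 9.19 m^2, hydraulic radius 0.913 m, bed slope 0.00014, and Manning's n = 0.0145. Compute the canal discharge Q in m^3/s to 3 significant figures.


Approach: apply Manning's equation, Q = (1/n)*A*R^(2/3)*S^(1/2).
Q = (1/0.0145) * 9.19 * 0.913^(2/3) * 0.00014^(1/2) = 7.06 m^3/s
Therefore the canal discharge Q = 7.06 m^3/s.


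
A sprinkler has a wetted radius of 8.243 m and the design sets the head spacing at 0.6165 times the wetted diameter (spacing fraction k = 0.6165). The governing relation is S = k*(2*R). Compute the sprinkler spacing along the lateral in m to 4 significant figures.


S = 0.6165 * (2 * 8.243) = 10.16 m
Therefore the sprinkler spacing along the lateral = 10.16 m.


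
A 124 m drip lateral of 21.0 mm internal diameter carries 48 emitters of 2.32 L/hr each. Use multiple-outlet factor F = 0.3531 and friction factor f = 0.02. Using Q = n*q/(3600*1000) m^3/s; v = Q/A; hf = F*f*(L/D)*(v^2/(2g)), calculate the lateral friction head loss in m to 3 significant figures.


Q = 48*2.32/(3600*1000) = 3.0933e-05 m^3/s
A = pi*(21.0e-3/2)^2 = 3.4636e-04 m^2, so v = Q/A = 0.089310 m/s
hf = 0.3531*0.02*(124/0.0210)*(0.089310^2/(2*9.81)) = 0.0170 m
Therefore the lateral friction head loss = 0.0170 m.


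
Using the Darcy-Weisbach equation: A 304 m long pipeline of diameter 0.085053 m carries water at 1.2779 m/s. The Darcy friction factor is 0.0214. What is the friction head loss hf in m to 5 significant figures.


Approach: apply the Darcy-Weisbach equation, hf = f*(L/D)*(v^2/(2g)).
hf = 0.0214 * (304/0.085053) * (1.2779^2 / (2*9.81))
hf = 6.3664 m
Therefore the friction head loss hf = 6.3664 m.


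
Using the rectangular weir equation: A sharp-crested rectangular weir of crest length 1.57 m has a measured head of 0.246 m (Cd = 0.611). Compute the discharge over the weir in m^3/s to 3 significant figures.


Approach: apply the rectangular weir equation, Q = (2/3)*Cd*L*sqrt(2g)*H^1.5.
Q = (2/3)*0.611*1.57*sqrt(2*9.81)*0.246^1.5 = 0.346 m^3/s
Therefore the discharge over the weir = 0.346 m^3/s.


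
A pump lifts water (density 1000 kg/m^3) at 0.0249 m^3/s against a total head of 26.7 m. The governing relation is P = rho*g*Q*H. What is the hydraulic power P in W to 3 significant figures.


P = 1000 * 9.81 * 0.0249 * 26.7 = 6520 W
Therefore the hydraulic power P = 6520 W.


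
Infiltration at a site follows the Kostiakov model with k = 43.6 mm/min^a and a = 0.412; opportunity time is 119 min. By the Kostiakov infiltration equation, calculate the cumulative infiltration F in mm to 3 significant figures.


Approach: apply the Kostiakov infiltration equation, F = k*t^a.
F = 43.6 * 119^0.412 = 312 mm
Therefore the cumulative infiltration F = 312 mm.


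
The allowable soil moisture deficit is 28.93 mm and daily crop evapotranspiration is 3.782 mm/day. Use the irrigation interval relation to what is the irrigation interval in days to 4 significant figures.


Approach: apply the irrigation interval relation, interval = SMD / ETc.
interval = 28.93 / 3.782 = 7.649 days
Therefore the irrigation interval = 7.649 days.


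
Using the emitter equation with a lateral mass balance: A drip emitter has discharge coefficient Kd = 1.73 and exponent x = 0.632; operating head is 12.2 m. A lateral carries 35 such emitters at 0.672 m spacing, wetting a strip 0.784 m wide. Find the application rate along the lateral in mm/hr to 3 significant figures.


Approach: apply the emitter equation with a lateral mass balance, q = Kd*h^x; Q = n*q; rate = Q/(n*spacing*width).
Step 1 — single emitter flow (q = Kd*h^x):
  q = 1.73 * 12.2^0.632 = 8.4067 L/hr
Step 2 — total lateral flow: Q = 35 * 8.4067 = 294.23 L/hr
Step 3 — wetted area: A = 35 * 0.672 * 0.784 = 18.440 m^2
Step 4 — application rate: Q/A = 294.23/18.440 = 16.0 mm/hr
Therefore the application rate along the lateral = 16.0 mm/hr.


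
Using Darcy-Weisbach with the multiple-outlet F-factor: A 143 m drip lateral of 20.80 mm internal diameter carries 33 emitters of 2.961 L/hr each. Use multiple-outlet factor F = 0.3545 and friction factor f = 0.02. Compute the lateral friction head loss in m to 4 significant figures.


Approach: apply Darcy-Weisbach with the multiple-outlet F-factor, Q = n*q/(3600*1000) m^3/s; v = Q/A; hf = F*f*(L/D)*(v^2/(2g)).
Q = 33*2.961/(3600*1000) = 2.71425e-05 m^3/s
A = pi*(20.80e-3/2)^2 = 3.39795e-04 m^2, so v = Q/A = 0.0798791 m/s
hf = 0.3545*0.02*(143/0.02080)*(0.0798791^2/(2*9.81)) = 0.01585 m
Therefore the lateral friction head loss = 0.01585 m.


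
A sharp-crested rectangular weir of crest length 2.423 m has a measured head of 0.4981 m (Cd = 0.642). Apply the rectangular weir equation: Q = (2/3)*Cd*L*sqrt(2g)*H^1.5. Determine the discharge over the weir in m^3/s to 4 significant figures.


Q = (2/3)*0.642*2.423*sqrt(2*9.81)*0.4981^1.5 = 1.615 m^3/s
Therefore the discharge over the weir = 1.615 m^3/s.


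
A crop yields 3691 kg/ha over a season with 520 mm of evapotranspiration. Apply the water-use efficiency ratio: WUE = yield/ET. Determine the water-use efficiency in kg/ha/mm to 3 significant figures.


WUE = 3691 / 520 = 7.10 kg/ha/mm
Therefore the water-use efficiency = 7.10 kg/ha/mm.


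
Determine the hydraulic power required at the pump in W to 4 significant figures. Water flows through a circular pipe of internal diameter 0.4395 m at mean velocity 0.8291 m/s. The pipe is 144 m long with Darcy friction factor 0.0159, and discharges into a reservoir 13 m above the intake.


Approach: apply continuity + Darcy-Weisbach + hydraulic power, Q = A*v; hf = f*(L/D)*(v^2/(2g)); H = static + hf; P = rho*g*Q*H.
Step 1 — flow rate (continuity, Q = A*v):
  A = pi*(0.4395/2)^2 = 0.151708 m^2
  Q = 0.151708 * 0.8291 = 0.125781 m^3/s
Step 2 — friction head loss (Darcy-Weisbach):
  hf = 0.0159 * (144/0.4395) * (0.8291^2 / (2*9.81))
  hf = 0.182522 m
Step 3 — total head: H = 13 + 0.182522 = 13.1825 m
Step 4 — hydraulic power (P = rho*g*Q*H):
  P = 1000 * 9.81 * 0.125781 * 13.1825 = 16270 W
Therefore the hydraulic power required at the pump = 16270 W.


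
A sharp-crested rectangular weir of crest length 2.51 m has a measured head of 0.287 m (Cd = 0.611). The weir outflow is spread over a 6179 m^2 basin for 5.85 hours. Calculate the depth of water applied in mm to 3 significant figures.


Approach: apply the rectangular weir equation with a volume-to-depth conversion, Q = (2/3)*Cd*L*sqrt(2g)*H^1.5; d = Q*t/A * 1000.
Step 1 — weir discharge:
  Q = (2/3)*0.611*2.51*sqrt(2*9.81)*0.287^1.5 = 0.69630 m^3/s
Step 2 — volume: V = 0.69630 * 5.85*3600 = 14664 m^3
Step 3 — depth: d = V/A * 1000 = 14664/6179 * 1000 = 2370 mm
Therefore the depth of water applied = 2370 mm.


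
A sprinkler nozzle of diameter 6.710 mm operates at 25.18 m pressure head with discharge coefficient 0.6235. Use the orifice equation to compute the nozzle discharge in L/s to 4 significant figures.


Approach: apply the orifice equation, Q = Cd*A*sqrt(2*g*h), A = pi*(d/2)^2.
A = pi*(6.710e-3/2)^2 = 3.53618e-05 m^2
Q = 0.6235 * 3.53618e-05 * sqrt(2*9.81*25.18) * 1000 = 0.4901 L/s
Therefore the nozzle discharge = 0.4901 L/s.


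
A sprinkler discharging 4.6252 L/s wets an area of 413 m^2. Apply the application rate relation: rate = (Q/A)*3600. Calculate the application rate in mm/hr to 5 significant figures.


rate = (4.6252 / 413) * 3600 = 40.317 mm/hr
Therefore the application rate = 40.317 mm/hr.


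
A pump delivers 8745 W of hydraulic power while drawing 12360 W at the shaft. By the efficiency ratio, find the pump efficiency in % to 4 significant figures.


Approach: apply the efficiency ratio, eta = (P_out/P_in)*100.
eta = (8745 / 12360) * 100 = 70.75 %
Therefore the pump efficiency = 70.75 %.


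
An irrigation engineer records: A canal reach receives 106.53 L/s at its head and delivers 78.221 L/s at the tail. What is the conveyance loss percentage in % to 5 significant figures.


Approach: apply the conveyance loss ratio, loss% = ((Q_head - Q_tail)/Q_head)*100.
loss = ((106.53 - 78.221)/106.53)*100 = 26.574 %
Therefore the conveyance loss percentage = 26.574 %.


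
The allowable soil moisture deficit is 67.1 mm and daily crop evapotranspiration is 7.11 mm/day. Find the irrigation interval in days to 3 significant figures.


Approach: apply the irrigation interval relation, interval = SMD / ETc.
interval = 67.1 / 7.11 = 9.44 days
Therefore the irrigation interval = 9.44 days.


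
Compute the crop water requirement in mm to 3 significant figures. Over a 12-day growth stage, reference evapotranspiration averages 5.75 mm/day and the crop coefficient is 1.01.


Approach: apply the crop water requirement relation, CWR = ET0 * Kc * days.
CWR = 5.75 * 1.01 * 12 = 69.7 mm
Therefore the crop water requirement = 69.7 mm.


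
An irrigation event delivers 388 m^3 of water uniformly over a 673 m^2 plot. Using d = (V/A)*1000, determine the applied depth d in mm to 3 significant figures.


d = (388 / 673) * 1000 = 577 mm
Therefore the applied depth d = 577 mm.


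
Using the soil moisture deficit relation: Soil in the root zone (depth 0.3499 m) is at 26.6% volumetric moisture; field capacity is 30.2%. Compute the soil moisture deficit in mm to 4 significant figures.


Approach: apply the soil moisture deficit relation, SMD = (FC - theta)/100 * depth * 1000.
SMD = (30.2 - 26.6)/100 * 0.3499 * 1000 = 12.60 mm
Therefore the soil moisture deficit = 12.60 mm.


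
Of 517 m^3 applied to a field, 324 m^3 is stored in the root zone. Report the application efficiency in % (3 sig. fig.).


Approach: apply the application efficiency ratio, Ea = (stored/applied)*100.
Ea = (324/517)*100 = 62.7 %
Therefore the application efficiency = 62.7 %.


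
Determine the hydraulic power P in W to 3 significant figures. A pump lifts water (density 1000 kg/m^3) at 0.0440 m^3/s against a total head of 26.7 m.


Approach: apply the hydraulic power relation, P = rho*g*Q*H.
P = 1000 * 9.81 * 0.0440 * 26.7 = 11500 W
Therefore the hydraulic power P = 11500 W.


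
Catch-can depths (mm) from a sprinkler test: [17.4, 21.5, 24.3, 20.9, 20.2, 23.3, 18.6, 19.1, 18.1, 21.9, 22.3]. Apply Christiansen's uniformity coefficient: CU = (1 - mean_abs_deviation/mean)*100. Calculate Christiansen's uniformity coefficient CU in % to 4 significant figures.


mean = 20.6909 mm
mean |d_i - mean| = 1.82810 mm
CU = (1 - 1.82810/20.6909)*100 = 91.16 %
Therefore Christiansen's uniformity coefficient CU = 91.16 %.


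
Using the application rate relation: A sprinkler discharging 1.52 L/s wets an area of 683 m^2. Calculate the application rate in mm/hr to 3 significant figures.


Approach: apply the application rate relation, rate = (Q/A)*3600.
rate = (1.52 / 683) * 3600 = 8.01 mm/hr
Therefore the application rate = 8.01 mm/hr.


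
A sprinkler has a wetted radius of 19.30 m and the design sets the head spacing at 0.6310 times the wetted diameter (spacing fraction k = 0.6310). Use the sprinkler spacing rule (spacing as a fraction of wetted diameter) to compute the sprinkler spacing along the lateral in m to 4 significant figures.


Approach: apply the sprinkler spacing rule (spacing as a fraction of wetted diameter), S = k*(2*R).
S = 0.6310 * (2 * 19.30) = 24.36 m
Therefore the sprinkler spacing along the lateral = 24.36 m.


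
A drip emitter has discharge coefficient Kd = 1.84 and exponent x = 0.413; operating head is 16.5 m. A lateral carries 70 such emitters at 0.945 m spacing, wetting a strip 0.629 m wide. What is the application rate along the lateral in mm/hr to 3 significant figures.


Approach: apply the emitter equation with a lateral mass balance, q = Kd*h^x; Q = n*q; rate = Q/(n*spacing*width).
Step 1 — single emitter flow (q = Kd*h^x):
  q = 1.84 * 16.5^0.413 = 5.8565 L/hr
Step 2 — total lateral flow: Q = 70 * 5.8565 = 409.96 L/hr
Step 3 — wetted area: A = 70 * 0.945 * 0.629 = 41.608 m^2
Step 4 — application rate: Q/A = 409.96/41.608 = 9.85 mm/hr
Therefore the application rate along the lateral = 9.85 mm/hr.


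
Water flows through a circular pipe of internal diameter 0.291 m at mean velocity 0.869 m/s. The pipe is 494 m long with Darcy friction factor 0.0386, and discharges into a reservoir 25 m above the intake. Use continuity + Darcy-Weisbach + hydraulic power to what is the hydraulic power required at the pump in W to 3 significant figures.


Approach: apply continuity + Darcy-Weisbach + hydraulic power, Q = A*v; hf = f*(L/D)*(v^2/(2g)); H = static + hf; P = rho*g*Q*H.
Step 1 — flow rate (continuity, Q = A*v):
  A = pi*(0.291/2)^2 = 0.066508 m^2
  Q = 0.066508 * 0.869 = 0.057796 m^3/s
Step 2 — friction head loss (Darcy-Weisbach):
  hf = 0.0386 * (494/0.291) * (0.869^2 / (2*9.81))
  hf = 2.5221 m
Step 3 — total head: H = 25 + 2.5221 = 27.522 m
Step 4 — hydraulic power (P = rho*g*Q*H):
  P = 1000 * 9.81 * 0.057796 * 27.522 = 15600 W
Therefore the hydraulic power required at the pump = 15600 W.


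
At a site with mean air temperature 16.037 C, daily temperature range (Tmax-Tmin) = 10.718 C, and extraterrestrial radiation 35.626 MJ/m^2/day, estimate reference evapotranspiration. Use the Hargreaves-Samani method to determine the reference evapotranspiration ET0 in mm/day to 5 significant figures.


Approach: apply the Hargreaves-Samani method, ET0 = 0.0023*(Tmean+17.8)*sqrt(Tmax-Tmin)*0.408*Ra.
ET0 = 0.0023*(16.037+17.8)*sqrt(10.718)*0.408*35.626 = 3.7034 mm/day
Therefore the reference evapotranspiration ET0 = 3.7034 mm/day.


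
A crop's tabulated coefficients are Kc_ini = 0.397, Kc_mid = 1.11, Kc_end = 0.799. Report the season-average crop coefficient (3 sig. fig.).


Approach: apply a simple seasonal average, Kc_avg = (Kc_ini + Kc_mid + Kc_end)/3.
Kc_avg = (0.397 + 1.11 + 0.799)/3 = 0.769
Therefore the season-average crop coefficient = 0.769.


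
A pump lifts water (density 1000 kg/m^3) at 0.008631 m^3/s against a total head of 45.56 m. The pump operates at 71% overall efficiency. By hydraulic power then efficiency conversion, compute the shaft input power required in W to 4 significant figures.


Approach: apply hydraulic power then efficiency conversion, P = rho*g*Q*H; P_in = P/eta.
Step 1 — hydraulic power (P = rho*g*Q*H):
  P = 1000 * 9.81 * 0.008631 * 45.56 = 3857.57 W
Step 2 — input power: P_in = P/eta = 3857.57 / 0.71 = 5433 W
Therefore the shaft input power required = 5433 W.


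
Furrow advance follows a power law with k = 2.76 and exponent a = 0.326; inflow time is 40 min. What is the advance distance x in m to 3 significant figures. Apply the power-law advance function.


Approach: apply the power-law advance function, x = k*t^a.
x = 2.76 * 40^0.326 = 9.19 m
Therefore the advance distance x = 9.19 m.


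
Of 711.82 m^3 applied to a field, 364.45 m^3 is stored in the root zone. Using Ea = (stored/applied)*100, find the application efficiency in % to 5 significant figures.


Ea = (364.45/711.82)*100 = 51.200 %
Therefore the application efficiency = 51.200 %.


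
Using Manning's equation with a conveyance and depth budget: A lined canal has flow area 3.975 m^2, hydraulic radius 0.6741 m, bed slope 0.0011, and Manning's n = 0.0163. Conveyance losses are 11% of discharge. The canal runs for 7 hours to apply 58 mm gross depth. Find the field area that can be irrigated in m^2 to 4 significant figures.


Approach: apply Manning's equation with a conveyance and depth budget, Q = (1/n)*A*R^(2/3)*S^(1/2); Q_field = Q*(1-loss); Area = Q_field*t/(d/1000).
Step 1 — canal discharge (Manning's equation):
  Q = (1/0.0163) * 3.975 * 0.6741^(2/3) * 0.0011^(1/2) = 6.21816 m^3/s
Step 2 — delivered flow: Q_field = 6.21816*(1 - 11/100) = 5.53416 m^3/s
Step 3 — volume delivered: V = 5.53416 * 7*3600 = 139461 m^3
Step 4 — area served: A = V / (depth/1000) = 139461 / 0.058 = 2404000 m^2
Therefore the field area that can be irrigated = 2404000 m^2.


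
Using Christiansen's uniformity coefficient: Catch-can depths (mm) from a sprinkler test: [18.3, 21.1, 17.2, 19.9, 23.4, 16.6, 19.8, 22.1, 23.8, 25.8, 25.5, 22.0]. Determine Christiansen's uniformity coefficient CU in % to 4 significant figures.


Approach: apply Christiansen's uniformity coefficient, CU = (1 - mean_abs_deviation/mean)*100.
mean = 21.2917 mm
mean |d_i - mean| = 2.47500 mm
CU = (1 - 2.47500/21.2917)*100 = 88.38 %
Therefore Christiansen's uniformity coefficient CU = 88.38 %.


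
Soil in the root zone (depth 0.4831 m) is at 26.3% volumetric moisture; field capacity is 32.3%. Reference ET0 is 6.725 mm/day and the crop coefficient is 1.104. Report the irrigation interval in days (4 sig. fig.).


Approach: apply soil-water budget scheduling, SMD = (FC-theta)/100*depth*1000; ETc = ET0*Kc; interval = SMD/ETc.
Step 1 — soil moisture deficit:
  SMD = (32.3 - 26.3)/100 * 0.4831 * 1000 = 28.9860 mm
Step 2 — daily crop ET (ETc = ET0*Kc):
  ETc = 6.725 * 1.104 = 7.42440 mm/day
Step 3 — irrigation interval (SMD/ETc):
  interval = 28.9860 / 7.42440 = 3.904 days
Therefore the irrigation interval = 3.904 days.


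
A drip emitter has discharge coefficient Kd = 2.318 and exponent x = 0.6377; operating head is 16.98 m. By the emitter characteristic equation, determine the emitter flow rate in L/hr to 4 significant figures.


Approach: apply the emitter characteristic equation, q = Kd * h^x.
q = 2.318 * 16.98^0.6377 = 14.11 L/hr
Therefore the emitter flow rate = 14.11 L/hr.


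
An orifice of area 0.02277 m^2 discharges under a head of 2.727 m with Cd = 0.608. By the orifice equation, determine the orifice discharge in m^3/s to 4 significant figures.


Approach: apply the orifice equation, Q = Cd*A*sqrt(2*g*h).
Q = 0.608 * 0.02277 * sqrt(2*9.81*2.727) = 0.1013 m^3/s
Therefore the orifice discharge = 0.1013 m^3/s.


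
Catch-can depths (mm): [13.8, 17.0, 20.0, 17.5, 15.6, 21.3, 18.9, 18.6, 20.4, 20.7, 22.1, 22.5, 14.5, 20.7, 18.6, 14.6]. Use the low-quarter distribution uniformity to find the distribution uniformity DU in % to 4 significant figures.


Approach: apply the low-quarter distribution uniformity, DU = (mean of lowest quarter of readings / overall mean)*100.
sorted lowest 4 of 16: [13.8, 14.5, 14.6, 15.6] -> mean = 14.6250 mm
overall mean = 18.5500 mm
DU = (14.6250/18.5500)*100 = 78.84 %
Therefore the distribution uniformity DU = 78.84 %.


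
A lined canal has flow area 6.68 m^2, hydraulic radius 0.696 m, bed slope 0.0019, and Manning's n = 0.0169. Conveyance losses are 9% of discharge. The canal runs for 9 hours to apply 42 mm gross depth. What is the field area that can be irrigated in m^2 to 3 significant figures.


Approach: apply Manning's equation with a conveyance and depth budget, Q = (1/n)*A*R^(2/3)*S^(1/2); Q_field = Q*(1-loss); Area = Q_field*t/(d/1000).
Step 1 — canal discharge (Manning's equation):
  Q = (1/0.0169) * 6.68 * 0.696^(2/3) * 0.0019^(1/2) = 13.531 m^3/s
Step 2 — delivered flow: Q_field = 13.531*(1 - 9/100) = 12.313 m^3/s
Step 3 — volume delivered: V = 12.313 * 9*3600 = 398960 m^3
Step 4 — area served: A = V / (depth/1000) = 398960 / 0.042 = 9500000 m^2
Therefore the field area that can be irrigated = 9500000 m^2.
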